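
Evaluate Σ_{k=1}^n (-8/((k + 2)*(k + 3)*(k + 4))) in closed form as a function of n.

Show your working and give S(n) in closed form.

S(n) = n*(-n - 7)/(3*(n**2 + 7*n + 12))

Ratio r(k) = (k + 2)/(k + 5).
Gosper form: A/B · C(k+1)/C(k) with A=k + 2, B=k + 5, C=1.
f must satisfy (k + 2)·f(k+1) − (k + 4)·f(k) = 1.
From deg A=1, deg B=1, deg C=0: d=2.
Match coefficients ⇒ f(k) = k*(k + 5)/12.
Certificate R = B(k−1)f/C = k*(k + 4)*(k + 5)/12 gives s_k = 2*k*(-k - 5)/(3*(k + 2)*(k + 3)).
s_(k+1) − s_k = -8/(k**3 + 9*k**2 + 26*k + 24) = t_k.
Σ_(k=1)^n t_k = s_(n+1) − s_(1) = (2*(-n**2 - 7*n - 6)/(3*(n**2 + 7*n + 12))) − (-1/3), i.e. n*(-n - 7)/(3*(n**2 + 7*n + 12)).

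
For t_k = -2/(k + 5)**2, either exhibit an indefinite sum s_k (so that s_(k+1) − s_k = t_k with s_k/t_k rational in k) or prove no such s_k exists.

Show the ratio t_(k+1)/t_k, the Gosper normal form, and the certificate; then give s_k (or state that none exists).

not Gosper-summable; s_k does not exist

r(k) = (k + 5)**2/(k + 6)**2 after simplifying.
Gosper form: A/B · C(k+1)/C(k) with A=k**2 + 10*k + 25, B=k**2 + 12*k + 36, C=1.
f must satisfy (k**2 + 10*k + 25)·f(k+1) − (k**2 + 10*k + 25)·f(k) = 1.
Degrees (2,2,0) ⇒ d ≤ 0.
f = c0 ⇒ A·f(k+1) − B(k−1)·f(k) − C = -1. The system {-1 = 0} is inconsistent; no antidifference.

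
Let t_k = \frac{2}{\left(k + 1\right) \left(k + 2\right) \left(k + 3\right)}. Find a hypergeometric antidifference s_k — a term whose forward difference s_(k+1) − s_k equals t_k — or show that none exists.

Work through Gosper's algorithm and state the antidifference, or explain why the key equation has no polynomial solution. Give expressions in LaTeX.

r(k) = (k + 1)/(k + 4) after simplifying.
Factor: A=k + 1; B=k + 4; C=1.
Set up (k + 1)·f(k+1) − (k + 3)·f(k) − (1) = 0.
Degrees (1,1,0) ⇒ d ≤ 2.
Solve for f: f(k) = k*(k + 3)/4 (degree 2 ≤ 2).
R(k) = B(k−1)·f(k)/C(k) = k*(k + 3)**2/4; s_k = R·t_k = k*(k + 3)/(2*(k + 1)*(k + 2)).
Check: Δs_k = 2/(k**3 + 6*k**2 + 11*k + 6). ✓

s_k = \frac{k \left(k + 3\right)}{2 \left(k + 1\right) \left(k + 2\right)}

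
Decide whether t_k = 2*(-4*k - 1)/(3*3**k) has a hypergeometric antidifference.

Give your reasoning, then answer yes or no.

Yes. s_k = (4*k + 3)/3**k.

Step 1: r(k) = (4*k + 5)/(3*(4*k + 1)).
A = 1/3, B = 1, C = k + 1/4.
Key eq: (1/3)·f(k+1) = (1)·f(k) + (k + 1/4).
From deg A=0, deg B=0, deg C=1: d=1.
Solving with deg f ≤ 1: f(k) = -3*(4*k + 3)/8.
So s_k = (B(k−1)f/C)·t_k = (-3*(4*k + 3)/(2*(4*k + 1)))·t_k = (4*k + 3)/3**k.
Δs = 2*(-4*k - 1)/(3*3**k), as required.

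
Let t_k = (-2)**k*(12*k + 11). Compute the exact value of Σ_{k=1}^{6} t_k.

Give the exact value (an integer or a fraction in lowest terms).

The ratio is 2*(-12*k - 23)/(12*k + 11).
Normal form (A,B,C) = (-2, 1, k + 11/12).
Set up (-2)·f(k+1) − (1)·f(k) − (k + 11/12) = 0.
From deg A=0, deg B=0, deg C=1: d=1.
A polynomial solution: f(k) = -(4*k + 1)/12.
Then R = B(k−1)f/C = -(4*k + 1)/(12*k + 11), so s_k = R(k)·t_k = (-2)**k*(-4*k - 1).
Check: Δs_k = (-2)**k*(12*k + 11). ✓
Telescoping: Σ = s_(7) − s_(1) = 3712 − (10) = 3702.

Σ = 3702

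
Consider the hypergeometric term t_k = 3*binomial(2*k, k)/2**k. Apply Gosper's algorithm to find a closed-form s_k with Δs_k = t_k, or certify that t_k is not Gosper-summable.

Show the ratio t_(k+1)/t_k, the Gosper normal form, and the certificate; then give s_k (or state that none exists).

none (Gosper's algorithm certifies no s_k)

The ratio is (2*k + 1)/(k + 1).
Take A(k)=2*k + 1, B(k)=k + 1, C(k)=1.
Key eq: (2*k + 1)·f(k+1) = (k)·f(k) + (1).
d = -1 from the (1,1,0) case.
Negative degree bound (-1): no f exists, t_k not Gosper-summable.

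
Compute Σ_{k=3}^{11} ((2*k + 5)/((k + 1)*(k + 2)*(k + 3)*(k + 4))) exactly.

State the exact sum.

Step 1: r(k) = (k + 1)*(2*k + 7)/((k + 5)*(2*k + 5)).
A = k + 1, B = k + 5, C = k + 5/2.
Set up (k + 1)·f(k+1) − (k + 4)·f(k) − (k + 5/2) = 0.
deg f ≤ 3 (via 1,1,1).
Coefficient equations give f(k) = k*(k + 2)*(k + 4)/6.
So s_k = (B(k−1)f/C)·t_k = (k*(k + 2)*(k + 4)**2/(3*(2*k + 5)))·t_k = k*(k + 4)/(3*(k**2 + 4*k + 3)).
Check: Δs_k = (2*k + 5)/(k**4 + 10*k**3 + 35*k**2 + 50*k + 24). ✓
Σ_(k=3)^(11) t_k = s_(12) − s_(3) = 64/195 − (7/24) = 19/520.

Σ = 19/520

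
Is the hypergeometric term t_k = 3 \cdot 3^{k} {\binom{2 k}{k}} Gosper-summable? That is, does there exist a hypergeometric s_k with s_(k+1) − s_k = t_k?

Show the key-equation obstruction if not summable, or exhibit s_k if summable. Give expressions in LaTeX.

No — negative degree bound, so no certificate f.

r(k) = 6*(2*k + 1)/(k + 1) after simplifying.
So A=12*k + 6 and B=k + 1, with C=1.
Need (12*k + 6)·f(k+1) − (k)·f(k) = 1.
From deg A=1, deg B=1, deg C=0: d=-1.
deg f ≤ -1 is impossible — no certificate.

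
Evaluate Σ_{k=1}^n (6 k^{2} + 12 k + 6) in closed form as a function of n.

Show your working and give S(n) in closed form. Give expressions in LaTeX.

The ratio is (k**2 + 4*k + 4)/(k**2 + 2*k + 1).
So A=1 and B=1, with C=k**2 + 2*k + 1.
Key eq: (1)·f(k+1) = (1)·f(k) + (k**2 + 2*k + 1).
d = 3 from the (0,0,2) case.
Match coefficients ⇒ f(k) = k*(k + 1)*(2*k + 1)/6.
Then R = B(k−1)f/C = k*(2*k + 1)/(6*(k + 1)), so s_k = R(k)·t_k = k*(2*k**2 + 3*k + 1).
Verify: 6*k**2 + 12*k + 6 matches t_k.
s_(n+1) = 2*n**3 + 9*n**2 + 13*n + 6 and s_(1) = 6, so S(n) = n*(2*n**2 + 9*n + 13).

S(n) = n \left(2 n^{2} + 9 n + 13\right)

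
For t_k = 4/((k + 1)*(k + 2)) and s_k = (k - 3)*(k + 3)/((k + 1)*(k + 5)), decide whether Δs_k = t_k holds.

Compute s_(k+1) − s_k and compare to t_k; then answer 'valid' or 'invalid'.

Invalid: residual 2*(k**2 - 5*k - 26)/(k**4 + 14*k**3 + 65*k**2 + 112*k + 60) ≠ 0.

s_(k+1) = (k - 2)*(k + 4)/((k + 2)*(k + 6))
s_(k+1) − s_k = 2*(3*k**2 + 17*k + 34)/(k**4 + 14*k**3 + 65*k**2 + 112*k + 60)
(s_(k+1) − s_k) − t_k = 2*(k**2 - 5*k - 26)/(k**4 + 14*k**3 + 65*k**2 + 112*k + 60)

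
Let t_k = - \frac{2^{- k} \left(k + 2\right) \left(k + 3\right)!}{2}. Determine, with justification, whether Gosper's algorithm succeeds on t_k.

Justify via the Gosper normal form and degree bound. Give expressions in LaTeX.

Yes. s_k = - 2^{- k} \left(k + 3\right)!.

r(k) = (k + 3)*(k + 4)/(2*(k + 2)) after simplifying.
Normal form (A,B,C) = (k/2 + 2, 1, k + 2).
f must satisfy (k/2 + 2)·f(k+1) − (1)·f(k) = k + 2.
d = 0 from the (1,0,1) case.
Solve for f: f(k) = 2 (degree 0 ≤ 0).
So s_k = (B(k−1)f/C)·t_k = (2/(k + 2))·t_k = -factorial(k + 3)/2**k.
Verify: -(k + 2)*factorial(k + 3)/(2*2**k) matches t_k.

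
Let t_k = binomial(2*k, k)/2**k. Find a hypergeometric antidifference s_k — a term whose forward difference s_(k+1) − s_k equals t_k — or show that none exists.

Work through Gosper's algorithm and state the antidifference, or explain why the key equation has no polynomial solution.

none (Gosper's algorithm certifies no s_k)

r(k) = (2*k + 1)/(k + 1) after simplifying.
Factor: A=2*k + 1; B=k + 1; C=1.
Solve (2*k + 1)·f(k+1) − (k)·f(k) = 1.
Bound: deg f ≤ -1.
d = -1 < 0 ⇒ no nonzero polynomial f; not summable.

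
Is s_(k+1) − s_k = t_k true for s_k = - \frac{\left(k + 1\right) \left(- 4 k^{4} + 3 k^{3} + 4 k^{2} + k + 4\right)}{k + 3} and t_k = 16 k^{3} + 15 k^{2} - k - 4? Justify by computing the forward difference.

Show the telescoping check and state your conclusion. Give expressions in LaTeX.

s_(k+1) = (4*k**5 + 21*k**4 + 37*k**3 + 20*k**2 - 12*k - 16)/(k + 4)
s_(k+1) − s_k = (16*k**5 + 103*k**4 + 164*k**3 + 73*k**2 - 28*k - 32)/(k**2 + 7*k + 12)
(s_(k+1) − s_k) − t_k = 4*(-6*k**4 - 33*k**3 - 24*k**2 + 3*k + 4)/(k**2 + 7*k + 12)

Invalid: residual \frac{4 \left(- 6 k^{4} - 33 k^{3} - 24 k^{2} + 3 k + 4\right)}{k^{2} + 7 k + 12} ≠ 0.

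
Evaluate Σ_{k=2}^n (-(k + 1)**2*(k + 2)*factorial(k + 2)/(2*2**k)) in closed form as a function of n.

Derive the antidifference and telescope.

S(n) = (24*2**n - n**5*factorial(n) - 9*n**4*factorial(n) - 27*n**3*factorial(n) - 27*n**2*factorial(n) + 4*n*factorial(n) + 12*factorial(n))/(2*2**n)

Step 1: r(k) = (k + 2)*(k + 3)**2/(2*(k + 1)**2).
So A=k/2 + 3/2 and B=1, with C=k**3 + 4*k**2 + 5*k + 2.
Need (k/2 + 3/2)·f(k+1) − (1)·f(k) = k**3 + 4*k**2 + 5*k + 2.
From deg A=1, deg B=0, deg C=3: d=2.
Match coefficients ⇒ f(k) = 2*(k**2 + k - 4).
Certificate R = B(k−1)f/C = 2*(k**2 + k - 4)/((k + 1)**2*(k + 2)) gives s_k = -(k**2 + k - 4)*factorial(k + 2)/2**k.
Δs = -(k + 1)**2*(k + 2)*factorial(k + 2)/(2*2**k), as required.
Telescope: S(n) = s_(n+1) − s_(2) = -2**(-n - 1)*(n**2 + 3*n - 2)*factorial(n + 3) − (-12) = (24*2**n - n**5*factorial(n) - 9*n**4*factorial(n) - 27*n**3*factorial(n) - 27*n**2*factorial(n) + 4*n*factorial(n) + 12*factorial(n))/(2*2**n).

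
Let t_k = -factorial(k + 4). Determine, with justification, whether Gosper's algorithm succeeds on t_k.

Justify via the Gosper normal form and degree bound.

No; the degree bound rules out any f.

r(k) = k + 5 after simplifying.
So A=k + 5 and B=1, with C=1.
Key eq: (k + 5)·f(k+1) = (1)·f(k) + (1).
From deg A=1, deg B=0, deg C=0: d=-1.
d = -1 < 0 ⇒ no nonzero polynomial f; not summable.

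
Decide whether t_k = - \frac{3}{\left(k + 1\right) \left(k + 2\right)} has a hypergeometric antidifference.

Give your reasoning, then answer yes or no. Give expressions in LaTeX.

t_(k+1)/t_k = (k + 1)/(k + 3).
So A=k + 1 and B=k + 3, with C=1.
Solve (k + 1)·f(k+1) − (k + 2)·f(k) = 1.
Bound: deg f ≤ 1.
Coefficient equations give f(k) = k.
Get s_k = R·t_k = -3*k/(k + 1) with R(k) = B(k−1)f(k)/C(k) = k*(k + 2).
Check: Δs_k = -3/(k**2 + 3*k + 2). ✓

Yes. s_k = - \frac{3 k}{k + 1}.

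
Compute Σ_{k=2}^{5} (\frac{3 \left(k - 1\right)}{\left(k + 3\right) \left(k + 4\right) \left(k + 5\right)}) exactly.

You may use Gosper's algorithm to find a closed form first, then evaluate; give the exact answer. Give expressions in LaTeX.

Σ = 1/15

r(k) = k*(k + 3)/((k - 1)*(k + 6)) after simplifying.
A = k + 3, B = k + 6, C = k - 1.
f must satisfy (k + 3)·f(k+1) − (k + 5)·f(k) = k - 1.
d = 2 from the (1,1,1) case.
Solving with deg f ≤ 2: f(k) = k*(k - 5)/12.
R(k) = B(k−1)·f(k)/C(k) = k*(k - 5)*(k + 5)/(12*(k - 1)); s_k = R·t_k = k*(k - 5)/(4*(k + 3)*(k + 4)).
Check: Δs_k = 3*(k - 1)/(k**3 + 12*k**2 + 47*k + 60). ✓
Sum = s_(6) − s_(2); s_(6) = 1/60, s_(2) = -1/20 ⇒ 1/15.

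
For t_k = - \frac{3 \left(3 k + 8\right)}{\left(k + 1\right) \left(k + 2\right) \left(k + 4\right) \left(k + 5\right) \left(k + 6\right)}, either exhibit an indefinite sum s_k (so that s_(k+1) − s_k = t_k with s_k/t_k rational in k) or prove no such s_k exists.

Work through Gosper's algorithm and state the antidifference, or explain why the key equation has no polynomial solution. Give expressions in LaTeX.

s_k = \frac{3 k \left(- k^{2} - 10 k - 29\right)}{20 \left(k^{3} + 10 k^{2} + 29 k + 20\right)}

The ratio is (k + 1)*(k + 4)*(3*k + 11)/((k + 3)*(k + 7)*(3*k + 8)).
A = k + 1, B = k + 7, C = k**2 + 17*k/3 + 8.
Set up (k + 1)·f(k+1) − (k + 6)·f(k) − (k**2 + 17*k/3 + 8) = 0.
deg f ≤ 5 (via 1,1,2).
Solving with deg f ≤ 5: f(k) = k*(k + 2)*(k + 3)*(k**2 + 10*k + 29)/60.
R(k) = B(k−1)·f(k)/C(k) = k*(k + 2)*(k + 6)*(k**2 + 10*k + 29)/(20*(3*k + 8)); s_k = R·t_k = 3*k*(-k**2 - 10*k - 29)/(20*(k**3 + 10*k**2 + 29*k + 20)).
Check: Δs_k = 3*(-3*k - 8)/(k**5 + 18*k**4 + 121*k**3 + 372*k**2 + 508*k + 240). ✓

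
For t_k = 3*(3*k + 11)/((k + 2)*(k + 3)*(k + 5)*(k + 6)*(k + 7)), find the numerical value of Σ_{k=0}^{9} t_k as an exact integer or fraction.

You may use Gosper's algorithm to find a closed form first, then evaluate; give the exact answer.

Σ = 47/960

Compute t_(k+1)/t_k: get (k + 2)*(k + 5)*(3*k + 14)/((k + 4)*(k + 8)*(3*k + 11)).
Factor: A=k + 2; B=k + 8; C=k**2 + 23*k/3 + 44/3.
Key eq: (k + 2)·f(k+1) = (k + 7)·f(k) + (k**2 + 23*k/3 + 44/3).
deg f ≤ 5 (via 1,1,2).
Match coefficients ⇒ f(k) = k*(k + 3)*(k + 4)*(k**2 + 13*k + 52)/180.
R(k) = B(k−1)·f(k)/C(k) = k*(k + 3)*(k + 7)*(k**2 + 13*k + 52)/(60*(3*k + 11)); s_k = R·t_k = k*(k**2 + 13*k + 52)/(20*(k**3 + 13*k**2 + 52*k + 60)).
s_(k+1) − s_k = 3*(3*k + 11)/(k**5 + 23*k**4 + 203*k**3 + 853*k**2 + 1692*k + 1260) = t_k.
Σ_(k=0)^(9) t_k = s_(10) − s_(0) = 47/960 − (0) = 47/960.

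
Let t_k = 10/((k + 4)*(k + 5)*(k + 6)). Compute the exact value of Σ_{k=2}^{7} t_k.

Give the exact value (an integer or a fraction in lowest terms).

Σ = 95/1092

Compute t_(k+1)/t_k: get (k + 4)/(k + 7).
So A=k + 4 and B=k + 7, with C=1.
Key eq: (k + 4)·f(k+1) = (k + 6)·f(k) + (1).
deg f ≤ 2 (via 1,1,0).
A polynomial solution: f(k) = k*(k + 9)/40.
R(k) = B(k−1)·f(k)/C(k) = k*(k + 6)*(k + 9)/40; s_k = R·t_k = k*(k + 9)/(4*(k + 4)*(k + 5)).
s_(k+1) − s_k = 10/(k**3 + 15*k**2 + 74*k + 120) = t_k.
Σ_(k=2)^(7) t_k = s_(8) − s_(2) = 17/78 − (11/84) = 95/1092.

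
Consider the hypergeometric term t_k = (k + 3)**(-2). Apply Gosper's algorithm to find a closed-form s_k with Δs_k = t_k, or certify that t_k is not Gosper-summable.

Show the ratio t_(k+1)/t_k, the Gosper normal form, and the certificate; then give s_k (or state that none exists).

r(k) = (k + 3)**2/(k + 4)**2 after simplifying.
So A=k**2 + 6*k + 9 and B=k**2 + 8*k + 16, with C=1.
Solve (k**2 + 6*k + 9)·f(k+1) − (k**2 + 6*k + 9)·f(k) = 1.
Degrees (2,2,0) ⇒ d ≤ 0.
Put f(k) = c0: A·f(k+1) − B(k−1)·f(k) − C = -1; need -1 = 0 — inconsistent ⇒ no f, not summable.

none (Gosper's algorithm certifies no s_k)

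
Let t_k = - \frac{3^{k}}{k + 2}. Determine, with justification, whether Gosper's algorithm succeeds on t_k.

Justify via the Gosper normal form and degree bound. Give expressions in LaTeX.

No. Not Gosper-summable.

The ratio is 3*(k + 2)/(k + 3).
Take A(k)=3*k + 6, B(k)=k + 3, C(k)=1.
f must satisfy (3*k + 6)·f(k+1) − (k + 2)·f(k) = 1.
deg f ≤ -1 (via 1,1,0).
d = -1 < 0 ⇒ no nonzero polynomial f; not summable.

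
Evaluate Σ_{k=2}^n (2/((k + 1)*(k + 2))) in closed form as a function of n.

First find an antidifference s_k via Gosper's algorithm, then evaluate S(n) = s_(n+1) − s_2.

S(n) = 2*(n - 1)/(3*(n + 2))

Ratio r(k) = (k + 1)/(k + 3).
Take A(k)=k + 1, B(k)=k + 3, C(k)=1.
Set up (k + 1)·f(k+1) − (k + 2)·f(k) − (1) = 0.
d = 1 from the (1,1,0) case.
A polynomial solution: f(k) = k.
R(k) = B(k−1)·f(k)/C(k) = k*(k + 2); s_k = R·t_k = 2*k/(k + 1).
s_(k+1) − s_k = 2/(k**2 + 3*k + 2) = t_k.
Evaluate: s_(n+1) = 2*(n + 1)/(n + 2); subtract s_(2) = 4/3 ⇒ S(n) = 2*(n - 1)/(3*(n + 2)).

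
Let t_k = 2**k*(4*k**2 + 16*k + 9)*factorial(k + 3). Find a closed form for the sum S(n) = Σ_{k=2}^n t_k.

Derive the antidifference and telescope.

Compute t_(k+1)/t_k: get 2*(4*k**3 + 40*k**2 + 125*k + 116)/(4*k**2 + 16*k + 9).
A = 2*k + 8, B = 1, C = k**2 + 4*k + 9/4.
f must satisfy (2*k + 8)·f(k+1) − (1)·f(k) = k**2 + 4*k + 9/4.
Bound: deg f ≤ 1.
Coefficient equations give f(k) = (2*k - 1)/4.
Then R = B(k−1)f/C = (2*k - 1)/(4*k**2 + 16*k + 9), so s_k = R(k)·t_k = 2**k*(2*k - 1)*factorial(k + 3).
Verify: 2**k*(4*k**2 + 16*k + 9)*factorial(k + 3) matches t_k.
Telescope: S(n) = s_(n+1) − s_(2) = 2**(n + 1)*(2*n + 1)*factorial(n + 4) − (1440) = 4*2**n*n*factorial(n + 4) + 2*2**n*factorial(n + 4) - 1440.

S(n) = 4*2**n*n*factorial(n + 4) + 2*2**n*factorial(n + 4) - 1440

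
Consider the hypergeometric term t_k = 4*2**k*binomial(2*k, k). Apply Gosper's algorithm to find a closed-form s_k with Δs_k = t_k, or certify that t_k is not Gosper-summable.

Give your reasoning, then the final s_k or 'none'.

none — t_k is not Gosper-summable

Compute t_(k+1)/t_k: get 4*(2*k + 1)/(k + 1).
So A=8*k + 4 and B=k + 1, with C=1.
Solve (8*k + 4)·f(k+1) − (k)·f(k) = 1.
Degrees (1,1,0) ⇒ d ≤ -1.
Bound -1 < 0, so the key equation has no polynomial solution.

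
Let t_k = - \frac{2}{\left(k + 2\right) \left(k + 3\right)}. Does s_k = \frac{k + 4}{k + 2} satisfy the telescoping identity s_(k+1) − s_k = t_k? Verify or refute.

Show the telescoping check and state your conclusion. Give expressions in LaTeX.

Valid — Δs_k = t_k.

s_(k+1) = (k + 5)/(k + 3)
s_(k+1) − s_k = -2/(k**2 + 5*k + 6)
(s_(k+1) − s_k) − t_k = 0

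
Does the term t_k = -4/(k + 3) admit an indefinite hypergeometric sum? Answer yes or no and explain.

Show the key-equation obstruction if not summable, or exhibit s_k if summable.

The ratio is (k + 3)/(k + 4).
A = k + 3, B = k + 4, C = 1.
Set up (k + 3)·f(k+1) − (k + 3)·f(k) − (1) = 0.
From deg A=1, deg B=1, deg C=0: d=0.
Put f(k) = c0: A·f(k+1) − B(k−1)·f(k) − C = -1; need -1 = 0 — inconsistent ⇒ no f, not summable.

No — key equation has no polynomial f.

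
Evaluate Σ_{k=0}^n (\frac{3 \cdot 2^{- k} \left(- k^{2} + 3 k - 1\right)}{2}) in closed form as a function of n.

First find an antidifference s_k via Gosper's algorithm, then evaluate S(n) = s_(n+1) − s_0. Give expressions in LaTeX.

Step 1: r(k) = (k**2 - k - 1)/(2*(k**2 - 3*k + 1)).
Gosper form: A/B · C(k+1)/C(k) with A=1/2, B=1, C=k**2 - 3*k + 1.
Key eq: (1/2)·f(k+1) = (1)·f(k) + (k**2 - 3*k + 1).
Bound: deg f ≤ 2.
Coefficient equations give f(k) = -2*(k**2 - k + 1).
So s_k = (B(k−1)f/C)·t_k = (-2*(k**2 - k + 1)/(k**2 - 3*k + 1))·t_k = 3*(k**2 - k + 1)/2**k.
Verify: 3*(-k**2 + 3*k - 1)/(2*2**k) matches t_k.
Evaluate: s_(n+1) = 3*2**(-n - 1)*(n**2 + n + 1); subtract s_(0) = 3 ⇒ S(n) = 3*(-2*2**n + n**2 + n + 1)/(2*2**n).

S(n) = \frac{3 \cdot 2^{- n} \left(- 2 \cdot 2^{n} + n^{2} + n + 1\right)}{2}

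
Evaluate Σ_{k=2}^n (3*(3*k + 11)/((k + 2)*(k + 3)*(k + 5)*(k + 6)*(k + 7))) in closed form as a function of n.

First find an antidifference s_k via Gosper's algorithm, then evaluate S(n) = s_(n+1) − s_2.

r(k) = (k + 2)*(k + 5)*(3*k + 14)/((k + 4)*(k + 8)*(3*k + 11)) after simplifying.
A = k + 2, B = k + 8, C = k**2 + 23*k/3 + 44/3.
Need (k + 2)·f(k+1) − (k + 7)·f(k) = k**2 + 23*k/3 + 44/3.
deg f ≤ 5 (via 1,1,2).
Solve for f: f(k) = k*(k + 3)*(k + 4)*(k**2 + 13*k + 52)/180 (degree 5 ≤ 5).
R(k) = B(k−1)·f(k)/C(k) = k*(k + 3)*(k + 7)*(k**2 + 13*k + 52)/(60*(3*k + 11)); s_k = R·t_k = k*(k**2 + 13*k + 52)/(20*(k**3 + 13*k**2 + 52*k + 60)).
Verify: 3*(3*k + 11)/(k**5 + 23*k**4 + 203*k**3 + 853*k**2 + 1692*k + 1260) matches t_k.
Evaluate: s_(n+1) = (n**3 + 16*n**2 + 81*n + 66)/(20*(n**3 + 16*n**2 + 81*n + 126)); subtract s_(2) = 41/1120 ⇒ S(n) = 3*(n**3 + 16*n**2 + 81*n - 98)/(224*(n**3 + 16*n**2 + 81*n + 126)).

S(n) = 3*(n**3 + 16*n**2 + 81*n - 98)/(224*(n**3 + 16*n**2 + 81*n + 126))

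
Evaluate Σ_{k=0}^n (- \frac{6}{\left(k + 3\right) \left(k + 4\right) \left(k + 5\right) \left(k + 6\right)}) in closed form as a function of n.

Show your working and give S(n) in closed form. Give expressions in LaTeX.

Ratio r(k) = (k + 3)/(k + 7).
Factor: A=k + 3; B=k + 7; C=1.
Set up (k + 3)·f(k+1) − (k + 6)·f(k) − (1) = 0.
deg f ≤ 3 (via 1,1,0).
Solve for f: f(k) = k*(k**2 + 12*k + 47)/180 (degree 3 ≤ 3).
Get s_k = R·t_k = k*(-k**2 - 12*k - 47)/(30*(k + 3)*(k + 4)*(k + 5)) with R(k) = B(k−1)f(k)/C(k) = k*(k + 6)*(k**2 + 12*k + 47)/180.
Δs = -6/(k**4 + 18*k**3 + 119*k**2 + 342*k + 360), as required.
s_(n+1) = (-n**3 - 15*n**2 - 74*n - 60)/(30*(n**3 + 15*n**2 + 74*n + 120)) and s_(0) = 0, so S(n) = (-n**3 - 15*n**2 - 74*n - 60)/(30*(n**3 + 15*n**2 + 74*n + 120)).

S(n) = \frac{- n^{3} - 15 n^{2} - 74 n - 60}{30 \left(n^{3} + 15 n^{2} + 74 n + 120\right)}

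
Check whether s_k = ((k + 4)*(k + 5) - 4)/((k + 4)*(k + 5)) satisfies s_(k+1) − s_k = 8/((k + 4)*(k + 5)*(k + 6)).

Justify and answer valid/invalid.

valid; difference matches t_k

s_(k+1) = ((k + 5)*(k + 6) - 4)/((k + 5)*(k + 6))
s_(k+1) − s_k = 8/(k**3 + 15*k**2 + 74*k + 120)
(s_(k+1) − s_k) − t_k = 0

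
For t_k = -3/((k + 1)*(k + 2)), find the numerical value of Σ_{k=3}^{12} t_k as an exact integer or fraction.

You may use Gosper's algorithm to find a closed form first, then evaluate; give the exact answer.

Σ = -15/28

t_(k+1)/t_k = (k + 1)/(k + 3).
Normal form (A,B,C) = (k + 1, k + 3, 1).
Set up (k + 1)·f(k+1) − (k + 2)·f(k) − (1) = 0.
Degrees (1,1,0) ⇒ d ≤ 1.
Solving with deg f ≤ 1: f(k) = k.
Get s_k = R·t_k = -3*k/(k + 1) with R(k) = B(k−1)f(k)/C(k) = k*(k + 2).
s_(k+1) − s_k = -3/(k**2 + 3*k + 2) = t_k.
Sum = s_(13) − s_(3); s_(13) = -39/14, s_(3) = -9/4 ⇒ -15/28.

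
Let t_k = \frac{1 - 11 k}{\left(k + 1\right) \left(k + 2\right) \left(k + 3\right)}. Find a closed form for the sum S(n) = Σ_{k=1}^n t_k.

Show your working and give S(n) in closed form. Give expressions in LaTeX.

Step 1: r(k) = (k + 1)*(11*k + 10)/((k + 4)*(11*k - 1)).
A = k + 1, B = k + 4, C = k - 1/11.
Key eq: (k + 1)·f(k+1) = (k + 3)·f(k) + (k - 1/11).
Bound: deg f ≤ 2.
A polynomial solution: f(k) = k*(5*k - 7)/22.
Then R = B(k−1)f/C = k*(k + 3)*(5*k - 7)/(2*(11*k - 1)), so s_k = R(k)·t_k = k*(7 - 5*k)/(2*(k + 1)*(k + 2)).
Verify: (1 - 11*k)/(k**3 + 6*k**2 + 11*k + 6) matches t_k.
Σ_(k=1)^n t_k = s_(n+1) − s_(1) = ((-5*n**2 - 3*n + 2)/(2*(n**2 + 5*n + 6))) − (1/6), i.e. n*(-8*n - 7)/(3*(n**2 + 5*n + 6)).

S(n) = \frac{n \left(- 8 n - 7\right)}{3 \left(n^{2} + 5 n + 6\right)}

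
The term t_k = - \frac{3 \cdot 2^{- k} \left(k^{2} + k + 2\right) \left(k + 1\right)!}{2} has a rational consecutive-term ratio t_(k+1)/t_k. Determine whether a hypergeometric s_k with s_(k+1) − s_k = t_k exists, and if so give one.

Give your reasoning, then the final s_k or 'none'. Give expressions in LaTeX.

s_k = - 3 \cdot 2^{- k} k \left(k + 1\right)!

Ratio r(k) = (k + 2)*(k + (k + 1)**2 + 3)/(2*(k**2 + k + 2)).
Normal form (A,B,C) = (k/2 + 1, 1, k**2 + k + 2).
f must satisfy (k/2 + 1)·f(k+1) − (1)·f(k) = k**2 + k + 2.
Bound: deg f ≤ 1.
Match coefficients ⇒ f(k) = 2*k.
Then R = B(k−1)f/C = 2*k/(k**2 + k + 2), so s_k = R(k)·t_k = -3*k*factorial(k + 1)/2**k.
Δs = -3*(k**2 + k + 2)*factorial(k + 1)/(2*2**k), as required.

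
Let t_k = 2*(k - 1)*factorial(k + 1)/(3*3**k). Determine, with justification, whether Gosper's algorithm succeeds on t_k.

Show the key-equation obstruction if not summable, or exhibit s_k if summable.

The ratio is k*(k + 2)/(3*(k - 1)).
Take A(k)=k/3 + 2/3, B(k)=1, C(k)=k - 1.
Solve (k/3 + 2/3)·f(k+1) − (1)·f(k) = k - 1.
Bound: deg f ≤ 0.
Solving with deg f ≤ 0: f(k) = 3.
R(k) = B(k−1)·f(k)/C(k) = 3/(k - 1); s_k = R·t_k = 2*factorial(k + 1)/3**k.
Δs = 2*(k - 1)*factorial(k + 1)/(3*3**k), as required.

Yes. s_k = 2*factorial(k + 1)/3**k.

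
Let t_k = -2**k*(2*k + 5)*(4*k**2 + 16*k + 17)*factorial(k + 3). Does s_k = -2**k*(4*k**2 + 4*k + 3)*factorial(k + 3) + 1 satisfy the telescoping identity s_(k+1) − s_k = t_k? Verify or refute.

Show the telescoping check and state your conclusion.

s_(k+1) = -2**(k + 1)*(4*k + 4*(k + 1)**2 + 7)*factorial(k + 4) + 1
s_(k+1) − s_k = -2**k*(2*k + 5)*(4*k**2 + 16*k + 17)*factorial(k + 3)
(s_(k+1) − s_k) − t_k = 0

Valid — Δs_k = t_k.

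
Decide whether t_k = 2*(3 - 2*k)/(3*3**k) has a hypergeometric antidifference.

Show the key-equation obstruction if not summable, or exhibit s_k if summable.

Yes. s_k = 2*(k - 1)/3**k.

Step 1: r(k) = (2*k - 1)/(3*(2*k - 3)).
A = 1/3, B = 1, C = k - 3/2.
f must satisfy (1/3)·f(k+1) − (1)·f(k) = k - 3/2.
Bound: deg f ≤ 1.
Match coefficients ⇒ f(k) = -3*(k - 1)/2.
Certificate R = B(k−1)f/C = -3*(k - 1)/(2*k - 3) gives s_k = 2*(k - 1)/3**k.
Check: Δs_k = 2*(3 - 2*k)/(3*3**k). ✓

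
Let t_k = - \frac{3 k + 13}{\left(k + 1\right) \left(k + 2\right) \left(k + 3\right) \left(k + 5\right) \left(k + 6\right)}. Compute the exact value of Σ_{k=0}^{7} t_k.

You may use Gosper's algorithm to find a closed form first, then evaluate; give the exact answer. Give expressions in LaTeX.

r(k) = (k + 1)*(k + 5)*(3*k + 16)/((k + 4)*(k + 7)*(3*k + 13)) after simplifying.
Take A(k)=k + 1, B(k)=k + 7, C(k)=k**2 + 25*k/3 + 52/3.
Need (k + 1)·f(k+1) − (k + 6)·f(k) = k**2 + 25*k/3 + 52/3.
Bound: deg f ≤ 5.
Solve for f: f(k) = k*(k + 3)*(k + 4)*(k**2 + 8*k + 17)/30 (degree 5 ≤ 5).
Then R = B(k−1)f/C = k*(k + 3)*(k + 6)*(k**2 + 8*k + 17)/(10*(3*k + 13)), so s_k = R(k)·t_k = k*(-k**2 - 8*k - 17)/(10*(k**3 + 8*k**2 + 17*k + 10)).
Δs = (-3*k - 13)/(k**5 + 17*k**4 + 107*k**3 + 307*k**2 + 396*k + 180), as required.
Sum = s_(8) − s_(0); s_(8) = -58/585, s_(0) = 0 ⇒ -58/585.

Σ = -58/585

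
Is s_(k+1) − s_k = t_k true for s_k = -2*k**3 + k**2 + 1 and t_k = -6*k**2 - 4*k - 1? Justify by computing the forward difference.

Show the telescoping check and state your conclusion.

valid (s_(k+1) − s_k reduces to t_k)

s_(k+1) = -2*(k + 1)**3 + (k + 1)**2 + 1
s_(k+1) − s_k = -6*k**2 - 4*k - 1
(s_(k+1) − s_k) − t_k = 0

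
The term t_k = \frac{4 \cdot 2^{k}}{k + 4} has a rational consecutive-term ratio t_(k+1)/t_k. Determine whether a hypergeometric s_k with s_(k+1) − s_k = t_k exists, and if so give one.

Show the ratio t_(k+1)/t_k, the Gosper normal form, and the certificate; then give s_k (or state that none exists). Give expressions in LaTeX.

t_(k+1)/t_k = 2*(k + 4)/(k + 5).
Factor: A=2*k + 8; B=k + 5; C=1.
Set up (2*k + 8)·f(k+1) − (k + 4)·f(k) − (1) = 0.
Bound: deg f ≤ -1.
Negative degree bound (-1): no f exists, t_k not Gosper-summable.

not Gosper-summable; s_k does not exist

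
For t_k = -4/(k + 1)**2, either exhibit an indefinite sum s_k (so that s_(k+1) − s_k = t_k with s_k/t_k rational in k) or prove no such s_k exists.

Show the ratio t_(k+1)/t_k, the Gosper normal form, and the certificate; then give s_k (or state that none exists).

Ratio r(k) = (k + 1)**2/(k + 2)**2.
Gosper form: A/B · C(k+1)/C(k) with A=k**2 + 2*k + 1, B=k**2 + 4*k + 4, C=1.
Solve (k**2 + 2*k + 1)·f(k+1) − (k**2 + 2*k + 1)·f(k) = 1.
deg f ≤ 0 (via 2,2,0).
Generic f = c0 gives residual -1; -1 = 0 cannot hold, so t_k is not Gosper-summable.

not Gosper-summable; s_k does not exist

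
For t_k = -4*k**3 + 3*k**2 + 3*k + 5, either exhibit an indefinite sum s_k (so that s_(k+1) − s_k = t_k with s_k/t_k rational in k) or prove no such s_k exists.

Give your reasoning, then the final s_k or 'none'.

Compute t_(k+1)/t_k: get (4*k**3 + 9*k**2 + 3*k - 7)/(4*k**3 - 3*k**2 - 3*k - 5).
Factor: A=1; B=1; C=k**3 - 3*k**2/4 - 3*k/4 - 5/4.
Solve (1)·f(k+1) − (1)·f(k) = k**3 - 3*k**2/4 - 3*k/4 - 5/4.
deg f ≤ 4 (via 0,0,3).
Coefficient equations give f(k) = k*(k**3 - 3*k**2 + k - 4)/4.
R(k) = B(k−1)·f(k)/C(k) = k*(k**3 - 3*k**2 + k - 4)/(4*k**3 - 3*k**2 - 3*k - 5); s_k = R·t_k = k*(-k**3 + 3*k**2 - k + 4).
s_(k+1) − s_k = -4*k**3 + 3*k**2 + 3*k + 5 = t_k.

s_k = k*(-k**3 + 3*k**2 - k + 4)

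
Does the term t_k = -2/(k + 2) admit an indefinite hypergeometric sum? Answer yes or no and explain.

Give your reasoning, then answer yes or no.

No — key equation has no polynomial f.

Step 1: r(k) = (k + 2)/(k + 3).
Normal form (A,B,C) = (k + 2, k + 3, 1).
f must satisfy (k + 2)·f(k+1) − (k + 2)·f(k) = 1.
deg f ≤ 0 (via 1,1,0).
Put f(k) = c0: A·f(k+1) − B(k−1)·f(k) − C = -1; need -1 = 0 — inconsistent ⇒ no f, not summable.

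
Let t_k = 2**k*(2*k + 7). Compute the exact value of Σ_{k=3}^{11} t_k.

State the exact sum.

r(k) = 2*(2*k + 9)/(2*k + 7) after simplifying.
So A=2 and B=1, with C=k + 7/2.
Need (2)·f(k+1) − (1)·f(k) = k + 7/2.
Degrees (0,0,1) ⇒ d ≤ 1.
Solving with deg f ≤ 1: f(k) = (2*k + 3)/2.
Get s_k = R·t_k = 2**k*(2*k + 3) with R(k) = B(k−1)f(k)/C(k) = (2*k + 3)/(2*k + 7).
Δs = 2**k*(2*k + 7), as required.
Evaluate s at k=12 and k=3: 110592 and 72; difference 110520.

Σ = 110520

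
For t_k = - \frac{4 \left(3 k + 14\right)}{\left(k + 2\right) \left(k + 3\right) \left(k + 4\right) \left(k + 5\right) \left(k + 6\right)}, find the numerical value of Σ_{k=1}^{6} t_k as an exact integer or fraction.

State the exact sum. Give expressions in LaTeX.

Ratio r(k) = (k + 2)*(3*k + 17)/((k + 7)*(3*k + 14)).
Normal form (A,B,C) = (k + 2, k + 7, k + 14/3).
Solve (k + 2)·f(k+1) − (k + 6)·f(k) = k + 14/3.
Degrees (1,1,1) ⇒ d ≤ 4.
Coefficient equations give f(k) = k*(k + 4)*(k**2 + 10*k + 31)/90.
Get s_k = R·t_k = 2*k*(-k**2 - 10*k - 31)/(15*(k**3 + 10*k**2 + 31*k + 30)) with R(k) = B(k−1)f(k)/C(k) = k*(k + 4)*(k + 6)*(k**2 + 10*k + 31)/(30*(3*k + 14)).
Δs = 4*(-3*k - 14)/(k**5 + 20*k**4 + 155*k**3 + 580*k**2 + 1044*k + 720), as required.
Evaluate s at k=7 and k=1: -7/54 and -7/90; difference -7/135.

Σ = -7/135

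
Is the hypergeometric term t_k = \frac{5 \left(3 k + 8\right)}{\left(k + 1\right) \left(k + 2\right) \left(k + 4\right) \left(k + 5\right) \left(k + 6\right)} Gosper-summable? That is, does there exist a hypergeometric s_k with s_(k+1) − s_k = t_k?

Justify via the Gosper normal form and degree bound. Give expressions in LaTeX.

t_(k+1)/t_k = (k + 1)*(k + 4)*(3*k + 11)/((k + 3)*(k + 7)*(3*k + 8)).
Normal form (A,B,C) = (k + 1, k + 7, k**2 + 17*k/3 + 8).
Need (k + 1)·f(k+1) − (k + 6)·f(k) = k**2 + 17*k/3 + 8.
deg f ≤ 5 (via 1,1,2).
Solving with deg f ≤ 5: f(k) = k*(k + 2)*(k + 3)*(k**2 + 10*k + 29)/60.
So s_k = (B(k−1)f/C)·t_k = (k*(k + 2)*(k + 6)*(k**2 + 10*k + 29)/(20*(3*k + 8)))·t_k = k*(k**2 + 10*k + 29)/(4*(k**3 + 10*k**2 + 29*k + 20)).
s_(k+1) − s_k = 5*(3*k + 8)/(k**5 + 18*k**4 + 121*k**3 + 372*k**2 + 508*k + 240) = t_k.

Yes. s_k = \frac{k \left(k^{2} + 10 k + 29\right)}{4 \left(k^{3} + 10 k^{2} + 29 k + 20\right)}.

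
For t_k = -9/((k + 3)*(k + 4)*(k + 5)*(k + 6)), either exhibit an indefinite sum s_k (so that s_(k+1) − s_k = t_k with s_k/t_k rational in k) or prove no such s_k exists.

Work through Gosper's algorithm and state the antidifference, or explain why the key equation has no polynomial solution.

Step 1: r(k) = (k + 3)/(k + 7).
A = k + 3, B = k + 7, C = 1.
f must satisfy (k + 3)·f(k+1) − (k + 6)·f(k) = 1.
d = 3 from the (1,1,0) case.
Coefficient equations give f(k) = k*(k**2 + 12*k + 47)/180.
R(k) = B(k−1)·f(k)/C(k) = k*(k + 6)*(k**2 + 12*k + 47)/180; s_k = R·t_k = k*(-k**2 - 12*k - 47)/(20*(k + 3)*(k + 4)*(k + 5)).
Check: Δs_k = -9/(k**4 + 18*k**3 + 119*k**2 + 342*k + 360). ✓

s_k = k*(-k**2 - 12*k - 47)/(20*(k + 3)*(k + 4)*(k + 5))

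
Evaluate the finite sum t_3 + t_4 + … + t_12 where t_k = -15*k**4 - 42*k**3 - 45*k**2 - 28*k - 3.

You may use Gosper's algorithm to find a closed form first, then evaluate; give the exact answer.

Σ = -1196700

Step 1: r(k) = (15*k**4 + 102*k**3 + 261*k**2 + 304*k + 133)/(15*k**4 + 42*k**3 + 45*k**2 + 28*k + 3).
So A=1 and B=1, with C=k**4 + 14*k**3/5 + 3*k**2 + 28*k/15 + 1/5.
Solve (1)·f(k+1) − (1)·f(k) = k**4 + 14*k**3/5 + 3*k**2 + 28*k/15 + 1/5.
d = 5 from the (0,0,4) case.
A polynomial solution: f(k) = k*(3*k**4 + 3*k**3 - k**2 + 2*k - 4)/15.
Certificate R = B(k−1)f/C = k*(3*k**4 + 3*k**3 - k**2 + 2*k - 4)/(15*k**4 + 42*k**3 + 45*k**2 + 28*k + 3) gives s_k = k*(-3*k**4 - 3*k**3 + k**2 - 2*k + 4).
Δs = -15*k**4 - 42*k**3 - 45*k**2 - 28*k - 3, as required.
Evaluate s at k=13 and k=3: -1197651 and -951; difference -1196700.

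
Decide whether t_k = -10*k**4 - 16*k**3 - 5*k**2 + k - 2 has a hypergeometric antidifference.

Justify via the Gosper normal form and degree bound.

Step 1: r(k) = (10*k**4 + 56*k**3 + 113*k**2 + 97*k + 32)/(10*k**4 + 16*k**3 + 5*k**2 - k + 2).
Normal form (A,B,C) = (1, 1, k**4 + 8*k**3/5 + k**2/2 - k/10 + 1/5).
f must satisfy (1)·f(k+1) − (1)·f(k) = k**4 + 8*k**3/5 + k**2/2 - k/10 + 1/5.
deg f ≤ 5 (via 0,0,4).
Solve for f: f(k) = k*(2*k**4 - k**3 - 3*k**2 + k + 3)/10 (degree 5 ≤ 5).
Certificate R = B(k−1)f/C = k*(2*k**4 - k**3 - 3*k**2 + k + 3)/(10*k**4 + 16*k**3 + 5*k**2 - k + 2) gives s_k = k*(-2*k**4 + k**3 + 3*k**2 - k - 3).
Δs = -10*k**4 - 16*k**3 - 5*k**2 + k - 2, as required.

Yes. s_k = k*(-2*k**4 + k**3 + 3*k**2 - k - 3).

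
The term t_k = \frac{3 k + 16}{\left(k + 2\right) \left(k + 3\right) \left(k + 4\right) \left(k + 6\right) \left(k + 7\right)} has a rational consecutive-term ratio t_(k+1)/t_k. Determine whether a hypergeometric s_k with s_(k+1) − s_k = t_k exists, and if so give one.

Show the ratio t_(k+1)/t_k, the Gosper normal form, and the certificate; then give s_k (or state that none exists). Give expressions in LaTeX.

s_k = \frac{k \left(k^{2} + 11 k + 36\right)}{36 \left(k^{3} + 11 k^{2} + 36 k + 36\right)}

r(k) = (k + 2)*(k + 6)*(3*k + 19)/((k + 5)*(k + 8)*(3*k + 16)) after simplifying.
Factor: A=k + 2; B=k + 8; C=k**2 + 31*k/3 + 80/3.
Key eq: (k + 2)·f(k+1) = (k + 7)·f(k) + (k**2 + 31*k/3 + 80/3).
Degrees (1,1,2) ⇒ d ≤ 5.
Match coefficients ⇒ f(k) = k*(k + 4)*(k + 5)*(k**2 + 11*k + 36)/108.
Certificate R = B(k−1)f/C = k*(k + 4)*(k + 7)*(k**2 + 11*k + 36)/(36*(3*k + 16)) gives s_k = k*(k**2 + 11*k + 36)/(36*(k**3 + 11*k**2 + 36*k + 36)).
Check: Δs_k = (3*k + 16)/(k**5 + 22*k**4 + 185*k**3 + 740*k**2 + 1404*k + 1008). ✓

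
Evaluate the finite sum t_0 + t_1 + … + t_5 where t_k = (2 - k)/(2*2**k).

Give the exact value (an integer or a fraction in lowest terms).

Step 1: r(k) = (k - 1)/(2*(k - 2)).
So A=1/2 and B=1, with C=k - 2.
Key eq: (1/2)·f(k+1) = (1)·f(k) + (k - 2).
Degrees (0,0,1) ⇒ d ≤ 1.
Solve for f: f(k) = -2*(k - 1) (degree 1 ≤ 1).
Certificate R = B(k−1)f/C = -2*(k - 1)/(k - 2) gives s_k = (k - 1)/2**k.
Verify: (2 - k)/(2*2**k) matches t_k.
Evaluate s at k=6 and k=0: 5/64 and -1; difference 69/64.

Σ = 69/64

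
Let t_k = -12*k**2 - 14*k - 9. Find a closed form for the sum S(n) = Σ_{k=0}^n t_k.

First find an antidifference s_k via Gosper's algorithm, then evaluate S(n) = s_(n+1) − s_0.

S(n) = -4*n**3 - 13*n**2 - 18*n - 9

r(k) = (12*k**2 + 38*k + 35)/(12*k**2 + 14*k + 9) after simplifying.
Factor: A=1; B=1; C=k**2 + 7*k/6 + 3/4.
Set up (1)·f(k+1) − (1)·f(k) − (k**2 + 7*k/6 + 3/4) = 0.
Bound: deg f ≤ 3.
Solving with deg f ≤ 3: f(k) = k*(4*k**2 + k + 4)/12.
So s_k = (B(k−1)f/C)·t_k = (k*(4*k**2 + k + 4)/(12*k**2 + 14*k + 9))·t_k = k*(-4*k**2 - k - 4).
Check: Δs_k = -12*k**2 - 14*k - 9. ✓
Evaluate: s_(n+1) = -4*n**3 - 13*n**2 - 18*n - 9; subtract s_(0) = 0 ⇒ S(n) = -4*n**3 - 13*n**2 - 18*n - 9.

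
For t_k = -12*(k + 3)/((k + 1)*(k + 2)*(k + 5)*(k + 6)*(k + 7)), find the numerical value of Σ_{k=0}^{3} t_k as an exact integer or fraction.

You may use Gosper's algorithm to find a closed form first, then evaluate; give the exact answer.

Σ = -28/225

Compute t_(k+1)/t_k: get (k + 1)*(k + 4)*(k + 5)/((k + 3)**2*(k + 8)).
Factor: A=k + 1; B=k + 8; C=k**3 + 10*k**2 + 33*k + 36.
f must satisfy (k + 1)·f(k+1) − (k + 7)·f(k) = k**3 + 10*k**2 + 33*k + 36.
Degrees (1,1,3) ⇒ d ≤ 6.
Coefficient equations give f(k) = k*(k + 2)*(k + 3)*(k + 4)*(k**2 + 12*k + 41)/90.
Certificate R = B(k−1)f/C = k*(k + 2)*(k + 7)*(k**2 + 12*k + 41)/(90*(k + 3)) gives s_k = 2*k*(-k**2 - 12*k - 41)/(15*(k**3 + 12*k**2 + 41*k + 30)).
s_(k+1) − s_k = 12*(-k - 3)/(k**5 + 21*k**4 + 163*k**3 + 567*k**2 + 844*k + 420) = t_k.
Σ_(k=0)^(3) t_k = s_(4) − s_(0) = -28/225 − (0) = -28/225.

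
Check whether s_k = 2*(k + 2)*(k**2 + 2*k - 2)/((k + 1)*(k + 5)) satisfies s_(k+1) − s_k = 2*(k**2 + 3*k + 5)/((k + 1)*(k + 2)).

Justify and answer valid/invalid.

s_(k+1) = 2*(k + 3)*(2*k + (k + 1)**2)/((k + 2)*(k + 6))
s_(k+1) − s_k = 2*(k**4 + 14*k**3 + 56*k**2 + 91*k + 63)/(k**4 + 14*k**3 + 65*k**2 + 112*k + 60)
(s_(k+1) − s_k) − t_k = 6*(-4*k**2 - 18*k - 29)/(k**4 + 14*k**3 + 65*k**2 + 112*k + 60)

Invalid: residual 6*(-4*k**2 - 18*k - 29)/(k**4 + 14*k**3 + 65*k**2 + 112*k + 60) ≠ 0.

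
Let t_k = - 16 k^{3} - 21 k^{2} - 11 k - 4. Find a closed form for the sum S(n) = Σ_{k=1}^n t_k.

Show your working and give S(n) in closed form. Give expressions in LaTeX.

S(n) = n \left(- 4 n^{3} - 15 n^{2} - 20 n - 13\right)

The ratio is (16*k**3 + 69*k**2 + 101*k + 52)/(16*k**3 + 21*k**2 + 11*k + 4).
A = 1, B = 1, C = k**3 + 21*k**2/16 + 11*k/16 + 1/4.
Key eq: (1)·f(k+1) = (1)·f(k) + (k**3 + 21*k**2/16 + 11*k/16 + 1/4).
From deg A=0, deg B=0, deg C=3: d=4.
A polynomial solution: f(k) = k*(4*k**3 - k**2 - k + 2)/16.
Get s_k = R·t_k = k*(-4*k**3 + k**2 + k - 2) with R(k) = B(k−1)f(k)/C(k) = k*(4*k**3 - k**2 - k + 2)/(16*k**3 + 21*k**2 + 11*k + 4).
Δs = -16*k**3 - 21*k**2 - 11*k - 4, as required.
Evaluate: s_(n+1) = -4*n**4 - 15*n**3 - 20*n**2 - 13*n - 4; subtract s_(1) = -4 ⇒ S(n) = n*(-4*n**3 - 15*n**2 - 20*n - 13).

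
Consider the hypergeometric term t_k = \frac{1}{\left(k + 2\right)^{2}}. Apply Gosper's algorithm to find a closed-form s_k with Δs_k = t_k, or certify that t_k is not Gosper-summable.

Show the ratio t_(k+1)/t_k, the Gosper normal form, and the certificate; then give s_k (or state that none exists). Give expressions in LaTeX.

Compute t_(k+1)/t_k: get (k + 2)**2/(k + 3)**2.
Gosper form: A/B · C(k+1)/C(k) with A=k**2 + 4*k + 4, B=k**2 + 6*k + 9, C=1.
f must satisfy (k**2 + 4*k + 4)·f(k+1) − (k**2 + 4*k + 4)·f(k) = 1.
Bound: deg f ≤ 0.
f = c0 ⇒ A·f(k+1) − B(k−1)·f(k) − C = -1. The system {-1 = 0} is inconsistent; no antidifference.

no hypergeometric antidifference exists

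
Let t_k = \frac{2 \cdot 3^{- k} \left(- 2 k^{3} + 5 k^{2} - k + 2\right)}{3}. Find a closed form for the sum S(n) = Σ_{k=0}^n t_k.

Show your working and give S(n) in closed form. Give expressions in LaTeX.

Step 1: r(k) = (2*k**3 + k**2 - 3*k - 4)/(3*(2*k**3 - 5*k**2 + k - 2)).
Normal form (A,B,C) = (1/3, 1, k**3 - 5*k**2/2 + k/2 - 1).
Set up (1/3)·f(k+1) − (1)·f(k) − (k**3 - 5*k**2/2 + k/2 - 1) = 0.
deg f ≤ 3 (via 0,0,3).
Solve for f: f(k) = -3*(2*k**3 - 2*k**2 + 2*k - 1)/4 (degree 3 ≤ 3).
R(k) = B(k−1)·f(k)/C(k) = -3*(2*k**3 - 2*k**2 + 2*k - 1)/(2*(2*k**3 - 5*k**2 + k - 2)); s_k = R·t_k = (2*k**3 - 2*k**2 + 2*k - 1)/3**k.
s_(k+1) − s_k = 2*(-2*k**3 + 5*k**2 - k + 2)/(3*3**k) = t_k.
s_(n+1) = 3**(-n - 1)*(2*n**3 + 4*n**2 + 4*n + 1) and s_(0) = -1, so S(n) = 3**(-n - 1)*(3**(n + 1) + 2*n**3 + 4*n**2 + 4*n + 1).

S(n) = 3^{- n - 1} \left(3^{n + 1} + 2 n^{3} + 4 n^{2} + 4 n + 1\right)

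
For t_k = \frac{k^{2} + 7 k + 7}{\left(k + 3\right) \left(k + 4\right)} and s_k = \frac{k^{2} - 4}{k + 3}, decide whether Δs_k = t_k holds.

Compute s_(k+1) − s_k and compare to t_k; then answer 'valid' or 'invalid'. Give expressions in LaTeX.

s_(k+1) = ((k + 1)**2 - 4)/(k + 4)
s_(k+1) − s_k = (k**2 + 7*k + 7)/(k**2 + 7*k + 12)
(s_(k+1) − s_k) − t_k = 0

Valid: the claim telescopes to t_k.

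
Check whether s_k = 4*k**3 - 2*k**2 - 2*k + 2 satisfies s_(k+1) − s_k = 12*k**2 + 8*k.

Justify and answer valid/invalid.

s_(k+1) = -2*k + 4*(k + 1)**3 - 2*(k + 1)**2
s_(k+1) − s_k = 4*k*(3*k + 2)
(s_(k+1) − s_k) − t_k = 0

Valid: the claim telescopes to t_k.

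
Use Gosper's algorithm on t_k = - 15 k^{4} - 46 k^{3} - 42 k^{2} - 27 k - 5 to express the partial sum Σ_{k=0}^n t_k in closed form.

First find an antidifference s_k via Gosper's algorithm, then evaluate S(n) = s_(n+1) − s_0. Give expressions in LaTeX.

S(n) = - 3 n^{5} - 19 n^{4} - 42 n^{3} - 46 n^{2} - 25 n - 5

r(k) = (15*k**4 + 106*k**3 + 270*k**2 + 309*k + 135)/(15*k**4 + 46*k**3 + 42*k**2 + 27*k + 5) after simplifying.
A = 1, B = 1, C = k**4 + 46*k**3/15 + 14*k**2/5 + 9*k/5 + 1/3.
Need (1)·f(k+1) − (1)·f(k) = k**4 + 46*k**3/15 + 14*k**2/5 + 9*k/5 + 1/3.
Bound: deg f ≤ 5.
A polynomial solution: f(k) = k*(3*k**4 + 4*k**3 - 4*k**2 + 4*k - 2)/15.
Then R = B(k−1)f/C = k*(3*k**4 + 4*k**3 - 4*k**2 + 4*k - 2)/(15*k**4 + 46*k**3 + 42*k**2 + 27*k + 5), so s_k = R(k)·t_k = k*(-3*k**4 - 4*k**3 + 4*k**2 - 4*k + 2).
Check: Δs_k = -15*k**4 - 46*k**3 - 42*k**2 - 27*k - 5. ✓
s_(n+1) = -3*n**5 - 19*n**4 - 42*n**3 - 46*n**2 - 25*n - 5 and s_(0) = 0, so S(n) = -3*n**5 - 19*n**4 - 42*n**3 - 46*n**2 - 25*n - 5.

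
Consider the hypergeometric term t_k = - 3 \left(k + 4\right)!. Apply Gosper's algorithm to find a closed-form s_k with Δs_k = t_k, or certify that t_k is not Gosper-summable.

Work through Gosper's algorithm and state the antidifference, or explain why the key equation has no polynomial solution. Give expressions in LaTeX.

none — t_k is not Gosper-summable

The ratio is k + 5.
Take A(k)=k + 5, B(k)=1, C(k)=1.
Key eq: (k + 5)·f(k+1) = (1)·f(k) + (1).
Degrees (1,0,0) ⇒ d ≤ -1.
deg f ≤ -1 is impossible — no certificate.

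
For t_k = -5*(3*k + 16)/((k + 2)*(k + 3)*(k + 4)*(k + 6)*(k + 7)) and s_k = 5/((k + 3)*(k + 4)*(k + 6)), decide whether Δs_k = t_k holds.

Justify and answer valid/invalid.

Invalid: residual 10*(4*k + 23)/(k**6 + 27*k**5 + 295*k**4 + 1665*k**3 + 5104*k**2 + 8028*k + 5040) ≠ 0.

s_(k+1) = 5/((k + 4)*(k + 5)*(k + 7))
s_(k+1) − s_k = 5*(-3*k - 17)/(k**5 + 25*k**4 + 245*k**3 + 1175*k**2 + 2754*k + 2520)
(s_(k+1) − s_k) − t_k = 10*(4*k + 23)/(k**6 + 27*k**5 + 295*k**4 + 1665*k**3 + 5104*k**2 + 8028*k + 5040)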